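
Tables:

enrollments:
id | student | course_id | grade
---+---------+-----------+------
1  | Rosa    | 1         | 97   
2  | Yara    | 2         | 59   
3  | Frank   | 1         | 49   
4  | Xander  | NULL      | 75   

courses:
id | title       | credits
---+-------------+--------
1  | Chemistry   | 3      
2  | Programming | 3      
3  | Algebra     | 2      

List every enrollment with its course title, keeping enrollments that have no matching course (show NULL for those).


LEFT JOIN keeps every row from enrollments (the left table); where course_id has no match in courses, the course columns become NULL. Walk through each enrollment:
  - enrollment 1 (Rosa): course_id=1 -> matches Chemistry
  - enrollment 2 (Yara): course_id=2 -> matches Programming
  - enrollment 3 (Frank): course_id=1 -> matches Chemistry
  - enrollment 4 (Xander): course_id=NULL, no match -> kept with NULL
All 4 rows appear; 1 has NULL course.

SQL:
SELECT a.student, b.title AS course
FROM enrollments a
LEFT JOIN courses b ON a.course_id = b.id

Result:
student | course     
--------+------------
Rosa    | Chemistry  
Yara    | Programming
Frank   | Chemistry  
Xander  | NULL       


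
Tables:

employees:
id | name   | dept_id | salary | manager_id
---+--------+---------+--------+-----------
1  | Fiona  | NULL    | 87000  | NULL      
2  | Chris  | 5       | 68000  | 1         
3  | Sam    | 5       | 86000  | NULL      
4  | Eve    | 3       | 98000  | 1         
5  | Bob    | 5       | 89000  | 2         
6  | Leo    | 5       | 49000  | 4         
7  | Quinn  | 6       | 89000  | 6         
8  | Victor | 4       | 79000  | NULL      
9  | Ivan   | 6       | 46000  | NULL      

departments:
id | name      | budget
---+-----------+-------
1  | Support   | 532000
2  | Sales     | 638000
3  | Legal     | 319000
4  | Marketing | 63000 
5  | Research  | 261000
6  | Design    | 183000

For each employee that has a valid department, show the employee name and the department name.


INNER JOIN keeps only employees rows whose dept_id matches an id in departments. Walk through each employee:
  - employee 1 (Fiona): dept_id=NULL, no match -> dropped
  - employee 2 (Chris): dept_id=5 -> matches Research
  - employee 3 (Sam): dept_id=5 -> matches Research
  - employee 4 (Eve): dept_id=3 -> matches Legal
  - employee 5 (Bob): dept_id=5 -> matches Research
  - employee 6 (Leo): dept_id=5 -> matches Research
  - employee 7 (Quinn): dept_id=6 -> matches Design
  - employee 8 (Victor): dept_id=4 -> matches Marketing
  - employee 9 (Ivan): dept_id=6 -> matches Design
So 1 of 9 rows is dropped.

SQL:
SELECT a.name, b.name AS department
FROM employees a
INNER JOIN departments b ON a.dept_id = b.id

Result:
name   | department
-------+-----------
Chris  | Research  
Sam    | Research  
Eve    | Legal     
Bob    | Research  
Leo    | Research  
Quinn  | Design    
Victor | Marketing 
Ivan   | Design    


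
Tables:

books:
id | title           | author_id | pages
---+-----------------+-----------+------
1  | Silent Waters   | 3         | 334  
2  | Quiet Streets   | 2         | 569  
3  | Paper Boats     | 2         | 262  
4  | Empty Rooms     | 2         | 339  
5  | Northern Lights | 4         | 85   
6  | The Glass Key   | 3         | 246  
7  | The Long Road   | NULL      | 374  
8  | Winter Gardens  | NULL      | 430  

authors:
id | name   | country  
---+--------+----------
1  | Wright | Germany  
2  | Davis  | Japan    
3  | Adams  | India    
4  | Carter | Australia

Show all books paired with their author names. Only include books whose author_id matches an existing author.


INNER JOIN keeps only books rows whose author_id matches an id in authors. Walk through each book:
  - book 1 (Silent Waters): author_id=3 -> matches Adams
  - book 2 (Quiet Streets): author_id=2 -> matches Davis
  - book 3 (Paper Boats): author_id=2 -> matches Davis
  - book 4 (Empty Rooms): author_id=2 -> matches Davis
  - book 5 (Northern Lights): author_id=4 -> matches Carter
  - book 6 (The Glass Key): author_id=3 -> matches Adams
  - book 7 (The Long Road): author_id=NULL, no match -> dropped
  - book 8 (Winter Gardens): author_id=NULL, no match -> dropped
So 2 of 8 rows are dropped.

SQL:
SELECT a.title, b.name AS author
FROM books a
INNER JOIN authors b ON a.author_id = b.id

Result:
title           | author
----------------+-------
Silent Waters   | Adams 
Quiet Streets   | Davis 
Paper Boats     | Davis 
Empty Rooms     | Davis 
Northern Lights | Carter
The Glass Key   | Adams 


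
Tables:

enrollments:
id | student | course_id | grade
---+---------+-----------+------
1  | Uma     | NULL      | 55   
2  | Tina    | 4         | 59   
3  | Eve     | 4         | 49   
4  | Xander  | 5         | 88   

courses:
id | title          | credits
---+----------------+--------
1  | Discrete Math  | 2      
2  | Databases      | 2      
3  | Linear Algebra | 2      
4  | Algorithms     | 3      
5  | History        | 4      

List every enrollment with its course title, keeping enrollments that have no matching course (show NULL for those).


LEFT JOIN keeps every row from enrollments (the left table); where course_id has no match in courses, the course columns become NULL. Walk through each enrollment:
  - enrollment 1 (Uma): course_id=NULL, no match -> kept with NULL
  - enrollment 2 (Tina): course_id=4 -> matches Algorithms
  - enrollment 3 (Eve): course_id=4 -> matches Algorithms
  - enrollment 4 (Xander): course_id=5 -> matches History
All 4 rows appear; 1 has NULL course.

SQL:
SELECT a.student, b.title AS course
FROM enrollments a
LEFT JOIN courses b ON a.course_id = b.id

Result:
student | course    
--------+-----------
Uma     | NULL      
Tina    | Algorithms
Eve     | Algorithms
Xander  | History   


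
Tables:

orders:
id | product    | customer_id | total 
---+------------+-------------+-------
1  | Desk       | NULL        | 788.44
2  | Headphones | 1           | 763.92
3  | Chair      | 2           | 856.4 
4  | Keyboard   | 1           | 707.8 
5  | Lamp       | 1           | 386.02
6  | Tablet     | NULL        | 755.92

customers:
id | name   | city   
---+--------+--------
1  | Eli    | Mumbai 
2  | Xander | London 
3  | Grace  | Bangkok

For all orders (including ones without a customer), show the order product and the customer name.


LEFT JOIN keeps every row from orders (the left table); where customer_id has no match in customers, the customer columns become NULL. Walk through each order:
  - order 1 (Desk): customer_id=NULL, no match -> kept with NULL
  - order 2 (Headphones): customer_id=1 -> matches Eli
  - order 3 (Chair): customer_id=2 -> matches Xander
  - order 4 (Keyboard): customer_id=1 -> matches Eli
  - order 5 (Lamp): customer_id=1 -> matches Eli
  - order 6 (Tablet): customer_id=NULL, no match -> kept with NULL
All 6 rows appear; 2 have NULL customer.

SQL:
SELECT a.product, b.name AS customer
FROM orders a
LEFT JOIN customers b ON a.customer_id = b.id

Result:
product    | customer
-----------+---------
Desk       | NULL    
Headphones | Eli     
Chair      | Xander  
Keyboard   | Eli     
Lamp       | Eli     
Tablet     | NULL    


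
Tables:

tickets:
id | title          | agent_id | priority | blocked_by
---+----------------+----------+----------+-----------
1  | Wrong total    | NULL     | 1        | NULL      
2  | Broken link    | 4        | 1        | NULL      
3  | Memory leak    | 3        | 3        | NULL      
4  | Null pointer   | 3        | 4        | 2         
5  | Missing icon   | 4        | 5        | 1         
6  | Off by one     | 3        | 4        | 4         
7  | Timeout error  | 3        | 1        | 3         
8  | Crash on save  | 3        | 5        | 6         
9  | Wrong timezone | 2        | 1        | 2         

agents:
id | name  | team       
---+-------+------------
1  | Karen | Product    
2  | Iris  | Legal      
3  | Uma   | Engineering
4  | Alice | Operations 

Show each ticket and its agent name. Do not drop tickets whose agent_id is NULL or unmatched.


LEFT JOIN keeps every row from tickets (the left table); where agent_id has no match in agents, the agent columns become NULL. Walk through each ticket:
  - ticket 1 (Wrong total): agent_id=NULL, no match -> kept with NULL
  - ticket 2 (Broken link): agent_id=4 -> matches Alice
  - ticket 3 (Memory leak): agent_id=3 -> matches Uma
  - ticket 4 (Null pointer): agent_id=3 -> matches Uma
  - ticket 5 (Missing icon): agent_id=4 -> matches Alice
  - ticket 6 (Off by one): agent_id=3 -> matches Uma
  - ticket 7 (Timeout error): agent_id=3 -> matches Uma
  - ticket 8 (Crash on save): agent_id=3 -> matches Uma
  - ticket 9 (Wrong timezone): agent_id=2 -> matches Iris
All 9 rows appear; 1 has NULL agent.

SQL:
SELECT a.title, b.name AS agent
FROM tickets a
LEFT JOIN agents b ON a.agent_id = b.id

Result:
title          | agent
---------------+------
Wrong total    | NULL 
Broken link    | Alice
Memory leak    | Uma  
Null pointer   | Uma  
Missing icon   | Alice
Off by one     | Uma  
Timeout error  | Uma  
Crash on save  | Uma  
Wrong timezone | Iris 


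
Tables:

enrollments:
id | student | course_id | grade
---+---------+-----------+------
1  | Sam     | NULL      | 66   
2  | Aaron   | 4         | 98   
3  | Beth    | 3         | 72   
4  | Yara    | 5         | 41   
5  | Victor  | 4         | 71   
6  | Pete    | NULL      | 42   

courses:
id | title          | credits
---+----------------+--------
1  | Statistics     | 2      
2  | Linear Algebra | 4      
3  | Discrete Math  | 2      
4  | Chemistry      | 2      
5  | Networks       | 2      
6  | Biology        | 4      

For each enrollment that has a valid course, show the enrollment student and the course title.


INNER JOIN keeps only enrollments rows whose course_id matches an id in courses. Walk through each enrollment:
  - enrollment 1 (Sam): course_id=NULL, no match -> dropped
  - enrollment 2 (Aaron): course_id=4 -> matches Chemistry
  - enrollment 3 (Beth): course_id=3 -> matches Discrete Math
  - enrollment 4 (Yara): course_id=5 -> matches Networks
  - enrollment 5 (Victor): course_id=4 -> matches Chemistry
  - enrollment 6 (Pete): course_id=NULL, no match -> dropped
So 2 of 6 rows are dropped.

SQL:
SELECT a.student, b.title AS course
FROM enrollments a
INNER JOIN courses b ON a.course_id = b.id

Result:
student | course       
--------+--------------
Aaron   | Chemistry    
Beth    | Discrete Math
Yara    | Networks     
Victor  | Chemistry    


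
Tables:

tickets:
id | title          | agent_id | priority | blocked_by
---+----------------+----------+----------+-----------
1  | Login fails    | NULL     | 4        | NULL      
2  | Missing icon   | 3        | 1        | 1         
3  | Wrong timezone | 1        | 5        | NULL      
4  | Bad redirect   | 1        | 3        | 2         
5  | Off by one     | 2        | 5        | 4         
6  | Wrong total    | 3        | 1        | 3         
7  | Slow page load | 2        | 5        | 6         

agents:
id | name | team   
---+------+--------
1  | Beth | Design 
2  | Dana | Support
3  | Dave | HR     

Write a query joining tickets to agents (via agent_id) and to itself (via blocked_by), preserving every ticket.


Two LEFT JOINs from the same base table tickets: one to agents via agent_id, one to tickets itself via blocked_by. Both are LEFT so every ticket is preserved.
Match against agents:
  - ticket 1 (Login fails): agent_id=NULL, no match -> kept with NULL
  - ticket 2 (Missing icon): agent_id=3 -> matches Dave
  - ticket 3 (Wrong timezone): agent_id=1 -> matches Beth
  - ticket 4 (Bad redirect): agent_id=1 -> matches Beth
  - ticket 5 (Off by one): agent_id=2 -> matches Dana
  - ticket 6 (Wrong total): agent_id=3 -> matches Dave
  - ticket 7 (Slow page load): agent_id=2 -> matches Dana
Match against tickets (self):
  - ticket 1 (Login fails): blocked_by=NULL -> NULL
  - ticket 2 (Missing icon): blocked_by=1 -> Login fails
  - ticket 3 (Wrong timezone): blocked_by=NULL -> NULL
  - ticket 4 (Bad redirect): blocked_by=2 -> Missing icon
  - ticket 5 (Off by one): blocked_by=4 -> Bad redirect
  - ticket 6 (Wrong total): blocked_by=3 -> Wrong timezone
  - ticket 7 (Slow page load): blocked_by=6 -> Wrong total

SQL:
SELECT a.title, b.name AS agent, c.title AS blocked_by
FROM tickets a
LEFT JOIN agents b ON a.agent_id = b.id
LEFT JOIN tickets c ON a.blocked_by = c.id

Result:
title          | agent | blocked_by    
---------------+-------+---------------
Login fails    | NULL  | NULL          
Missing icon   | Dave  | Login fails   
Wrong timezone | Beth  | NULL          
Bad redirect   | Beth  | Missing icon  
Off by one     | Dana  | Bad redirect  
Wrong total    | Dave  | Wrong timezone
Slow page load | Dana  | Wrong total   


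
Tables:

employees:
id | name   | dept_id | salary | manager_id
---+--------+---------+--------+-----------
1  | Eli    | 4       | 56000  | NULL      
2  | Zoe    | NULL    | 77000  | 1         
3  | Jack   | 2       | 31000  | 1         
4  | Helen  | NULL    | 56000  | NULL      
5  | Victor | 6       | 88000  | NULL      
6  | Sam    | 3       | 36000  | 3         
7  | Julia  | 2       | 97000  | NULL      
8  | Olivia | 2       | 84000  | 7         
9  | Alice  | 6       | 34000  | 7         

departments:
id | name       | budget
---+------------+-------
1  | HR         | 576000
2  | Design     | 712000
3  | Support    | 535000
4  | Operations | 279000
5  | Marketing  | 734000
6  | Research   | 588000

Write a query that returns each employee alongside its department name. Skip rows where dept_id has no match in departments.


INNER JOIN keeps only employees rows whose dept_id matches an id in departments. Walk through each employee:
  - employee 1 (Eli): dept_id=4 -> matches Operations
  - employee 2 (Zoe): dept_id=NULL, no match -> dropped
  - employee 3 (Jack): dept_id=2 -> matches Design
  - employee 4 (Helen): dept_id=NULL, no match -> dropped
  - employee 5 (Victor): dept_id=6 -> matches Research
  - employee 6 (Sam): dept_id=3 -> matches Support
  - employee 7 (Julia): dept_id=2 -> matches Design
  - employee 8 (Olivia): dept_id=2 -> matches Design
  - employee 9 (Alice): dept_id=6 -> matches Research
So 2 of 9 rows are dropped.

SQL:
SELECT a.name, b.name AS department
FROM employees a
INNER JOIN departments b ON a.dept_id = b.id

Result:
name   | department
-------+-----------
Eli    | Operations
Jack   | Design    
Victor | Research  
Sam    | Support   
Julia  | Design    
Olivia | Design    
Alice  | Research  


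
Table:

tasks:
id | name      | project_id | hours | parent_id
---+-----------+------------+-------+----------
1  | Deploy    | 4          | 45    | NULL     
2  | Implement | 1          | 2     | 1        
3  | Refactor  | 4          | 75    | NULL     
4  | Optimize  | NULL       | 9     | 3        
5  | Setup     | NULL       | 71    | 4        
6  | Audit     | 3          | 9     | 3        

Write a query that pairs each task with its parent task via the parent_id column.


This is a self-join: tasks is joined to a second copy of itself, matching each row's parent_id to another row's id. Use LEFT JOIN so rows with parent_id=NULL are kept.
  - task 1 (Deploy): parent_id=NULL -> NULL
  - task 2 (Implement): parent_id=1 -> Deploy
  - task 3 (Refactor): parent_id=NULL -> NULL
  - task 4 (Optimize): parent_id=3 -> Refactor
  - task 5 (Setup): parent_id=4 -> Optimize
  - task 6 (Audit): parent_id=3 -> Refactor

SQL:
SELECT a.name AS item, b.name AS parent
FROM tasks a
LEFT JOIN tasks b ON a.parent_id = b.id

Result:
item      | parent  
----------+---------
Deploy    | NULL    
Implement | Deploy  
Refactor  | NULL    
Optimize  | Refactor
Setup     | Optimize
Audit     | Refactor


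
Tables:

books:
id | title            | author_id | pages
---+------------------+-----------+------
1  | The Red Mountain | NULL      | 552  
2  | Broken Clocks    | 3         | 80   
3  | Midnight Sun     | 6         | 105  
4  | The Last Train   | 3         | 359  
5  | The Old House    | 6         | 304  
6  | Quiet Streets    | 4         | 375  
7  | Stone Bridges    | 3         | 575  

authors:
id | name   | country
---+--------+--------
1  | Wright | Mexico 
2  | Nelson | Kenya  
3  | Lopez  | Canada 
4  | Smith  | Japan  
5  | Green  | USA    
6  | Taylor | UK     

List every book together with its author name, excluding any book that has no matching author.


INNER JOIN keeps only books rows whose author_id matches an id in authors. Walk through each book:
  - book 1 (The Red Mountain): author_id=NULL, no match -> dropped
  - book 2 (Broken Clocks): author_id=3 -> matches Lopez
  - book 3 (Midnight Sun): author_id=6 -> matches Taylor
  - book 4 (The Last Train): author_id=3 -> matches Lopez
  - book 5 (The Old House): author_id=6 -> matches Taylor
  - book 6 (Quiet Streets): author_id=4 -> matches Smith
  - book 7 (Stone Bridges): author_id=3 -> matches Lopez
So 1 of 7 rows is dropped.

SQL:
SELECT a.title, b.name AS author
FROM books a
INNER JOIN authors b ON a.author_id = b.id

Result:
title          | author
---------------+-------
Broken Clocks  | Lopez 
Midnight Sun   | Taylor
The Last Train | Lopez 
The Old House  | Taylor
Quiet Streets  | Smith 
Stone Bridges  | Lopez 


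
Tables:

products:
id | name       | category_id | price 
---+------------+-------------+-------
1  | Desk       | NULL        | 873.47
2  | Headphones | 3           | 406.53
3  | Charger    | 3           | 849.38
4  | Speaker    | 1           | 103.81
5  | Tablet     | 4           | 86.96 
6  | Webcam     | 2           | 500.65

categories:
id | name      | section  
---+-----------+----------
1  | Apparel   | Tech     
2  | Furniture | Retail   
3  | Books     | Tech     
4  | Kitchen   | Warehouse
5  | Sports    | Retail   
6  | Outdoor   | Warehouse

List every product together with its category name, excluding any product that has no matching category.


INNER JOIN keeps only products rows whose category_id matches an id in categories. Walk through each product:
  - product 1 (Desk): category_id=NULL, no match -> dropped
  - product 2 (Headphones): category_id=3 -> matches Books
  - product 3 (Charger): category_id=3 -> matches Books
  - product 4 (Speaker): category_id=1 -> matches Apparel
  - product 5 (Tablet): category_id=4 -> matches Kitchen
  - product 6 (Webcam): category_id=2 -> matches Furniture
So 1 of 6 rows is dropped.

SQL:
SELECT a.name, b.name AS category
FROM products a
INNER JOIN categories b ON a.category_id = b.id

Result:
name       | category 
-----------+----------
Headphones | Books    
Charger    | Books    
Speaker    | Apparel  
Tablet     | Kitchen  
Webcam     | Furniture


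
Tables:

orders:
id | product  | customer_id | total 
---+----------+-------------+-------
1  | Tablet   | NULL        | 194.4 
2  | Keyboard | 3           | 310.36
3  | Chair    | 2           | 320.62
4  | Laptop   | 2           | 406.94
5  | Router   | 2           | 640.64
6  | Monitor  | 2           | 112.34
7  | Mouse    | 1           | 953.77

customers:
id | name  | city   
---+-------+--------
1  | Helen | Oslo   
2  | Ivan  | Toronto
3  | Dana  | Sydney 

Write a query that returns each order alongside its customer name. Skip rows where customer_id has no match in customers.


INNER JOIN keeps only orders rows whose customer_id matches an id in customers. Walk through each order:
  - order 1 (Tablet): customer_id=NULL, no match -> dropped
  - order 2 (Keyboard): customer_id=3 -> matches Dana
  - order 3 (Chair): customer_id=2 -> matches Ivan
  - order 4 (Laptop): customer_id=2 -> matches Ivan
  - order 5 (Router): customer_id=2 -> matches Ivan
  - order 6 (Monitor): customer_id=2 -> matches Ivan
  - order 7 (Mouse): customer_id=1 -> matches Helen
So 1 of 7 rows is dropped.

SQL:
SELECT a.product, b.name AS customer
FROM orders a
INNER JOIN customers b ON a.customer_id = b.id

Result:
product  | customer
---------+---------
Keyboard | Dana    
Chair    | Ivan    
Laptop   | Ivan    
Router   | Ivan    
Monitor  | Ivan    
Mouse    | Helen   


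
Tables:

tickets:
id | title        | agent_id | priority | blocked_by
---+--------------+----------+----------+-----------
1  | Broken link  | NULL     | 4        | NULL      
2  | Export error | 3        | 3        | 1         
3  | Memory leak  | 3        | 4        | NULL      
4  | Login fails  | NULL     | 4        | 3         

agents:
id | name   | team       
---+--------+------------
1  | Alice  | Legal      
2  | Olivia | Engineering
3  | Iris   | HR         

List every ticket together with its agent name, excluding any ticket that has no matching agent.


INNER JOIN keeps only tickets rows whose agent_id matches an id in agents. Walk through each ticket:
  - ticket 1 (Broken link): agent_id=NULL, no match -> dropped
  - ticket 2 (Export error): agent_id=3 -> matches Iris
  - ticket 3 (Memory leak): agent_id=3 -> matches Iris
  - ticket 4 (Login fails): agent_id=NULL, no match -> dropped
So 2 of 4 rows are dropped.

SQL:
SELECT a.title, b.name AS agent
FROM tickets a
INNER JOIN agents b ON a.agent_id = b.id

Result:
title        | agent
-------------+------
Export error | Iris 
Memory leak  | Iris 


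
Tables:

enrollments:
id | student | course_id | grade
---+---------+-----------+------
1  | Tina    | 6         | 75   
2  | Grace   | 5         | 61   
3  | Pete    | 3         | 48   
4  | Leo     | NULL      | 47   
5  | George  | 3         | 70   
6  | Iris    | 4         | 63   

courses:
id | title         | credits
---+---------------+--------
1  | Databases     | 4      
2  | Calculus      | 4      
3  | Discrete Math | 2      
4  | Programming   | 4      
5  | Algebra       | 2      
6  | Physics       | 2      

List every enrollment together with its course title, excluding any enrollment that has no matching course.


INNER JOIN keeps only enrollments rows whose course_id matches an id in courses. Walk through each enrollment:
  - enrollment 1 (Tina): course_id=6 -> matches Physics
  - enrollment 2 (Grace): course_id=5 -> matches Algebra
  - enrollment 3 (Pete): course_id=3 -> matches Discrete Math
  - enrollment 4 (Leo): course_id=NULL, no match -> dropped
  - enrollment 5 (George): course_id=3 -> matches Discrete Math
  - enrollment 6 (Iris): course_id=4 -> matches Programming
So 1 of 6 rows is dropped.

SQL:
SELECT a.student, b.title AS course
FROM enrollments a
INNER JOIN courses b ON a.course_id = b.id

Result:
student | course       
--------+--------------
Tina    | Physics      
Grace   | Algebra      
Pete    | Discrete Math
George  | Discrete Math
Iris    | Programming  


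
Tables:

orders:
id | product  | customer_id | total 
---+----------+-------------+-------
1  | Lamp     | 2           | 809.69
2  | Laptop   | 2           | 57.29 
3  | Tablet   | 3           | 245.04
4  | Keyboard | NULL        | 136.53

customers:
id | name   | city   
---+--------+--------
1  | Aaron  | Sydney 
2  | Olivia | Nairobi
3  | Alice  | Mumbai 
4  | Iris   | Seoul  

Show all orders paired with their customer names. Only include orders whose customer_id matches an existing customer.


INNER JOIN keeps only orders rows whose customer_id matches an id in customers. Walk through each order:
  - order 1 (Lamp): customer_id=2 -> matches Olivia
  - order 2 (Laptop): customer_id=2 -> matches Olivia
  - order 3 (Tablet): customer_id=3 -> matches Alice
  - order 4 (Keyboard): customer_id=NULL, no match -> dropped
So 1 of 4 rows is dropped.

SQL:
SELECT a.product, b.name AS customer
FROM orders a
INNER JOIN customers b ON a.customer_id = b.id

Result:
product | customer
--------+---------
Lamp    | Olivia  
Laptop  | Olivia  
Tablet  | Alice   


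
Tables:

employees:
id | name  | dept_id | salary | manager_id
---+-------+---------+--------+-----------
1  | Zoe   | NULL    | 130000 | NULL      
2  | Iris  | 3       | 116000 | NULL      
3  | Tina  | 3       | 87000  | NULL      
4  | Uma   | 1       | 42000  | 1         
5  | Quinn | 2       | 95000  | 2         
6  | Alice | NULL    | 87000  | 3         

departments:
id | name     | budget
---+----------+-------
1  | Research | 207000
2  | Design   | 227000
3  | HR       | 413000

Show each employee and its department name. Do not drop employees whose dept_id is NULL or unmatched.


LEFT JOIN keeps every row from employees (the left table); where dept_id has no match in departments, the department columns become NULL. Walk through each employee:
  - employee 1 (Zoe): dept_id=NULL, no match -> kept with NULL
  - employee 2 (Iris): dept_id=3 -> matches HR
  - employee 3 (Tina): dept_id=3 -> matches HR
  - employee 4 (Uma): dept_id=1 -> matches Research
  - employee 5 (Quinn): dept_id=2 -> matches Design
  - employee 6 (Alice): dept_id=NULL, no match -> kept with NULL
All 6 rows appear; 2 have NULL department.

SQL:
SELECT a.name, b.name AS department
FROM employees a
LEFT JOIN departments b ON a.dept_id = b.id

Result:
name  | department
------+-----------
Zoe   | NULL      
Iris  | HR        
Tina  | HR        
Uma   | Research  
Quinn | Design    
Alice | NULL      


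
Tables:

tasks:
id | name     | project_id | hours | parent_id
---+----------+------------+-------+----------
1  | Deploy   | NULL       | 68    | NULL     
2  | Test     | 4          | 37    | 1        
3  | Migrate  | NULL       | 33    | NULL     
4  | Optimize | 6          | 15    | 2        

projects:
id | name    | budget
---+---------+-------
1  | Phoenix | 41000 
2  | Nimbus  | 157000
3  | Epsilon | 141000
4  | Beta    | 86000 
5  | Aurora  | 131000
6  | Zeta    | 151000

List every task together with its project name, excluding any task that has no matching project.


INNER JOIN keeps only tasks rows whose project_id matches an id in projects. Walk through each task:
  - task 1 (Deploy): project_id=NULL, no match -> dropped
  - task 2 (Test): project_id=4 -> matches Beta
  - task 3 (Migrate): project_id=NULL, no match -> dropped
  - task 4 (Optimize): project_id=6 -> matches Zeta
So 2 of 4 rows are dropped.

SQL:
SELECT a.name, b.name AS project
FROM tasks a
INNER JOIN projects b ON a.project_id = b.id

Result:
name     | project
---------+--------
Test     | Beta   
Optimize | Zeta   


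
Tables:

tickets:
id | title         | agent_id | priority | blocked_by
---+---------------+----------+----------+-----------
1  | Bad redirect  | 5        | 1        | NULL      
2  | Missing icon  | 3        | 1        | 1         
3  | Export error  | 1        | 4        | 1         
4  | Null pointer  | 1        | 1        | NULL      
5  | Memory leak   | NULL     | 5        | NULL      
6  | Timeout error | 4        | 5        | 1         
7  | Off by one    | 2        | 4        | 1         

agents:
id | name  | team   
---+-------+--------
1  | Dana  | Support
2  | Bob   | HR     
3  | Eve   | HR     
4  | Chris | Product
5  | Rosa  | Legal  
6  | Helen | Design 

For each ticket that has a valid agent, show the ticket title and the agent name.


INNER JOIN keeps only tickets rows whose agent_id matches an id in agents. Walk through each ticket:
  - ticket 1 (Bad redirect): agent_id=5 -> matches Rosa
  - ticket 2 (Missing icon): agent_id=3 -> matches Eve
  - ticket 3 (Export error): agent_id=1 -> matches Dana
  - ticket 4 (Null pointer): agent_id=1 -> matches Dana
  - ticket 5 (Memory leak): agent_id=NULL, no match -> dropped
  - ticket 6 (Timeout error): agent_id=4 -> matches Chris
  - ticket 7 (Off by one): agent_id=2 -> matches Bob
So 1 of 7 rows is dropped.

SQL:
SELECT a.title, b.name AS agent
FROM tickets a
INNER JOIN agents b ON a.agent_id = b.id

Result:
title         | agent
--------------+------
Bad redirect  | Rosa 
Missing icon  | Eve  
Export error  | Dana 
Null pointer  | Dana 
Timeout error | Chris
Off by one    | Bob  


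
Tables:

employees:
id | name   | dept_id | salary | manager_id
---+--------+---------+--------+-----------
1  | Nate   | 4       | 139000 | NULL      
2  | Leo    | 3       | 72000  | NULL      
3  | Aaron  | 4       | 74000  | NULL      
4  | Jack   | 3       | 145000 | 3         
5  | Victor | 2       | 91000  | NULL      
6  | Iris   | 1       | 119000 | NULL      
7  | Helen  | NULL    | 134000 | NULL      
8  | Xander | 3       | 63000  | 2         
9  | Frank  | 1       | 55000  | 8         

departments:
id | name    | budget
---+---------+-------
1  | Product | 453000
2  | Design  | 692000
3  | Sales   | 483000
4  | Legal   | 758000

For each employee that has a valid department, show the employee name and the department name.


INNER JOIN keeps only employees rows whose dept_id matches an id in departments. Walk through each employee:
  - employee 1 (Nate): dept_id=4 -> matches Legal
  - employee 2 (Leo): dept_id=3 -> matches Sales
  - employee 3 (Aaron): dept_id=4 -> matches Legal
  - employee 4 (Jack): dept_id=3 -> matches Sales
  - employee 5 (Victor): dept_id=2 -> matches Design
  - employee 6 (Iris): dept_id=1 -> matches Product
  - employee 7 (Helen): dept_id=NULL, no match -> dropped
  - employee 8 (Xander): dept_id=3 -> matches Sales
  - employee 9 (Frank): dept_id=1 -> matches Product
So 1 of 9 rows is dropped.

SQL:
SELECT a.name, b.name AS department
FROM employees a
INNER JOIN departments b ON a.dept_id = b.id

Result:
name   | department
-------+-----------
Nate   | Legal     
Leo    | Sales     
Aaron  | Legal     
Jack   | Sales     
Victor | Design    
Iris   | Product   
Xander | Sales     
Frank  | Product   


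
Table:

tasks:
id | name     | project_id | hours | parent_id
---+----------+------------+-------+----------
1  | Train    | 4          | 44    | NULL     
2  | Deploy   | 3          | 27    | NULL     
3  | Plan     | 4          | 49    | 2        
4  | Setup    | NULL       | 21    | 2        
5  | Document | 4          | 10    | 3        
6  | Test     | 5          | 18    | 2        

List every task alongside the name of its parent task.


This is a self-join: tasks is joined to a second copy of itself, matching each row's parent_id to another row's id. Use LEFT JOIN so rows with parent_id=NULL are kept.
  - task 1 (Train): parent_id=NULL -> NULL
  - task 2 (Deploy): parent_id=NULL -> NULL
  - task 3 (Plan): parent_id=2 -> Deploy
  - task 4 (Setup): parent_id=2 -> Deploy
  - task 5 (Document): parent_id=3 -> Plan
  - task 6 (Test): parent_id=2 -> Deploy

SQL:
SELECT a.name AS item, b.name AS parent
FROM tasks a
LEFT JOIN tasks b ON a.parent_id = b.id

Result:
item     | parent
---------+-------
Train    | NULL  
Deploy   | NULL  
Plan     | Deploy
Setup    | Deploy
Document | Plan  
Test     | Deploy


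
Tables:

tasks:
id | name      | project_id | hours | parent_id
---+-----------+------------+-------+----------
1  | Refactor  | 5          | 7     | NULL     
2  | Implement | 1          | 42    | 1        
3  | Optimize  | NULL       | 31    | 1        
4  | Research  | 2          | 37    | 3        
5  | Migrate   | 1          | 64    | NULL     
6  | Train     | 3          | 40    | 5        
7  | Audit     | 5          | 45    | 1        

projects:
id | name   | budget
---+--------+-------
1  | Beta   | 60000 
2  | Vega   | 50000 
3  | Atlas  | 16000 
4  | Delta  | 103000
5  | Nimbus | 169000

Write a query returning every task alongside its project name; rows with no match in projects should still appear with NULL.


LEFT JOIN keeps every row from tasks (the left table); where project_id has no match in projects, the project columns become NULL. Walk through each task:
  - task 1 (Refactor): project_id=5 -> matches Nimbus
  - task 2 (Implement): project_id=1 -> matches Beta
  - task 3 (Optimize): project_id=NULL, no match -> kept with NULL
  - task 4 (Research): project_id=2 -> matches Vega
  - task 5 (Migrate): project_id=1 -> matches Beta
  - task 6 (Train): project_id=3 -> matches Atlas
  - task 7 (Audit): project_id=5 -> matches Nimbus
All 7 rows appear; 1 has NULL project.

SQL:
SELECT a.name, b.name AS project
FROM tasks a
LEFT JOIN projects b ON a.project_id = b.id

Result:
name      | project
----------+--------
Refactor  | Nimbus 
Implement | Beta   
Optimize  | NULL   
Research  | Vega   
Migrate   | Beta   
Train     | Atlas  
Audit     | Nimbus 


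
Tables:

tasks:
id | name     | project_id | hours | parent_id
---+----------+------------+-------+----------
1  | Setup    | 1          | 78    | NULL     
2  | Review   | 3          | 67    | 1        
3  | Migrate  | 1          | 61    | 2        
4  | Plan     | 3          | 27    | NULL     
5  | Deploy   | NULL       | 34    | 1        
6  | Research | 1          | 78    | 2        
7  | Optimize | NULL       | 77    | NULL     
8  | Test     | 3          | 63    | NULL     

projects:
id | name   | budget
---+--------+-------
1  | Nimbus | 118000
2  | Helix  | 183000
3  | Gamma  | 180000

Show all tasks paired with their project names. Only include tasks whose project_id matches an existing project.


INNER JOIN keeps only tasks rows whose project_id matches an id in projects. Walk through each task:
  - task 1 (Setup): project_id=1 -> matches Nimbus
  - task 2 (Review): project_id=3 -> matches Gamma
  - task 3 (Migrate): project_id=1 -> matches Nimbus
  - task 4 (Plan): project_id=3 -> matches Gamma
  - task 5 (Deploy): project_id=NULL, no match -> dropped
  - task 6 (Research): project_id=1 -> matches Nimbus
  - task 7 (Optimize): project_id=NULL, no match -> dropped
  - task 8 (Test): project_id=3 -> matches Gamma
So 2 of 8 rows are dropped.

SQL:
SELECT a.name, b.name AS project
FROM tasks a
INNER JOIN projects b ON a.project_id = b.id

Result:
name     | project
---------+--------
Setup    | Nimbus 
Review   | Gamma  
Migrate  | Nimbus 
Plan     | Gamma  
Research | Nimbus 
Test     | Gamma  


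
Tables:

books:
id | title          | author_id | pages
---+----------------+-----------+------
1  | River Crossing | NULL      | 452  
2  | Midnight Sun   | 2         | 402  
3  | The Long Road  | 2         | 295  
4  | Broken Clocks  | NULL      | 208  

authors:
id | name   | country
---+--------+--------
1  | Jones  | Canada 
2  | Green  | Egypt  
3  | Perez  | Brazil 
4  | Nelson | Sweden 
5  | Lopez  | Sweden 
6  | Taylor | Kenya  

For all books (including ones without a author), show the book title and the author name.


LEFT JOIN keeps every row from books (the left table); where author_id has no match in authors, the author columns become NULL. Walk through each book:
  - book 1 (River Crossing): author_id=NULL, no match -> kept with NULL
  - book 2 (Midnight Sun): author_id=2 -> matches Green
  - book 3 (The Long Road): author_id=2 -> matches Green
  - book 4 (Broken Clocks): author_id=NULL, no match -> kept with NULL
All 4 rows appear; 2 have NULL author.

SQL:
SELECT a.title, b.name AS author
FROM books a
LEFT JOIN authors b ON a.author_id = b.id

Result:
title          | author
---------------+-------
River Crossing | NULL  
Midnight Sun   | Green 
The Long Road  | Green 
Broken Clocks  | NULL  


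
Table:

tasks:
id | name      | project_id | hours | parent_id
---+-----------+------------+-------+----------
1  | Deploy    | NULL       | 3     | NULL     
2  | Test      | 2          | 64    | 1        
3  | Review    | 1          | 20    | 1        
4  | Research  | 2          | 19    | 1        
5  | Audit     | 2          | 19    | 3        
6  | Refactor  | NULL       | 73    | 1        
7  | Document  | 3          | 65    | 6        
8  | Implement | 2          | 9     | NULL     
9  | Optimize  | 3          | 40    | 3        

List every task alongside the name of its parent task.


This is a self-join: tasks is joined to a second copy of itself, matching each row's parent_id to another row's id. Use LEFT JOIN so rows with parent_id=NULL are kept.
  - task 1 (Deploy): parent_id=NULL -> NULL
  - task 2 (Test): parent_id=1 -> Deploy
  - task 3 (Review): parent_id=1 -> Deploy
  - task 4 (Research): parent_id=1 -> Deploy
  - task 5 (Audit): parent_id=3 -> Review
  - task 6 (Refactor): parent_id=1 -> Deploy
  - task 7 (Document): parent_id=6 -> Refactor
  - task 8 (Implement): parent_id=NULL -> NULL
  - task 9 (Optimize): parent_id=3 -> Review

SQL:
SELECT a.name AS item, b.name AS parent
FROM tasks a
LEFT JOIN tasks b ON a.parent_id = b.id

Result:
item      | parent  
----------+---------
Deploy    | NULL    
Test      | Deploy  
Review    | Deploy  
Research  | Deploy  
Audit     | Review  
Refactor  | Deploy  
Document  | Refactor
Implement | NULL    
Optimize  | Review  


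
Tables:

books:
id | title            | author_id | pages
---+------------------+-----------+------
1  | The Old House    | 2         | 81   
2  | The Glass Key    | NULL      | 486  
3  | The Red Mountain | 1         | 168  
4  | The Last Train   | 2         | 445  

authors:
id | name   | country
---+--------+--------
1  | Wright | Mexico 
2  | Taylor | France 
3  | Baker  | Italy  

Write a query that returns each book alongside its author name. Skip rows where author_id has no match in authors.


INNER JOIN keeps only books rows whose author_id matches an id in authors. Walk through each book:
  - book 1 (The Old House): author_id=2 -> matches Taylor
  - book 2 (The Glass Key): author_id=NULL, no match -> dropped
  - book 3 (The Red Mountain): author_id=1 -> matches Wright
  - book 4 (The Last Train): author_id=2 -> matches Taylor
So 1 of 4 rows is dropped.

SQL:
SELECT a.title, b.name AS author
FROM books a
INNER JOIN authors b ON a.author_id = b.id

Result:
title            | author
-----------------+-------
The Old House    | Taylor
The Red Mountain | Wright
The Last Train   | Taylor


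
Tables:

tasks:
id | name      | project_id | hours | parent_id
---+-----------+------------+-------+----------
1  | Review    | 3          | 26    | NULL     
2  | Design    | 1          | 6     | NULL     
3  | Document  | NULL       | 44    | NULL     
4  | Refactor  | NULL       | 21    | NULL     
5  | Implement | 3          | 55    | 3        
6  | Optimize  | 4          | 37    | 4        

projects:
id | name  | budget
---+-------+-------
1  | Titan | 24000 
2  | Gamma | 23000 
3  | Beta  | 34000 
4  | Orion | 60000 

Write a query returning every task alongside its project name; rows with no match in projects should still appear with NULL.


LEFT JOIN keeps every row from tasks (the left table); where project_id has no match in projects, the project columns become NULL. Walk through each task:
  - task 1 (Review): project_id=3 -> matches Beta
  - task 2 (Design): project_id=1 -> matches Titan
  - task 3 (Document): project_id=NULL, no match -> kept with NULL
  - task 4 (Refactor): project_id=NULL, no match -> kept with NULL
  - task 5 (Implement): project_id=3 -> matches Beta
  - task 6 (Optimize): project_id=4 -> matches Orion
All 6 rows appear; 2 have NULL project.

SQL:
SELECT a.name, b.name AS project
FROM tasks a
LEFT JOIN projects b ON a.project_id = b.id

Result:
name      | project
----------+--------
Review    | Beta   
Design    | Titan  
Document  | NULL   
Refactor  | NULL   
Implement | Beta   
Optimize  | Orion  


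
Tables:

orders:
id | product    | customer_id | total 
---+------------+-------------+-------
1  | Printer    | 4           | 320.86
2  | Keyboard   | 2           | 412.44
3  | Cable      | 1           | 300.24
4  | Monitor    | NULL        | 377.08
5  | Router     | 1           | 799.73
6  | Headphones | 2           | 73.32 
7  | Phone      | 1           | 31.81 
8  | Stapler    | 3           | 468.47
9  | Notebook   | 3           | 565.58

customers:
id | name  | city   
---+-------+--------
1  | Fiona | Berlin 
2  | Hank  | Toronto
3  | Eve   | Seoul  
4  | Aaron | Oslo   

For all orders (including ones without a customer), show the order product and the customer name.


LEFT JOIN keeps every row from orders (the left table); where customer_id has no match in customers, the customer columns become NULL. Walk through each order:
  - order 1 (Printer): customer_id=4 -> matches Aaron
  - order 2 (Keyboard): customer_id=2 -> matches Hank
  - order 3 (Cable): customer_id=1 -> matches Fiona
  - order 4 (Monitor): customer_id=NULL, no match -> kept with NULL
  - order 5 (Router): customer_id=1 -> matches Fiona
  - order 6 (Headphones): customer_id=2 -> matches Hank
  - order 7 (Phone): customer_id=1 -> matches Fiona
  - order 8 (Stapler): customer_id=3 -> matches Eve
  - order 9 (Notebook): customer_id=3 -> matches Eve
All 9 rows appear; 1 has NULL customer.

SQL:
SELECT a.product, b.name AS customer
FROM orders a
LEFT JOIN customers b ON a.customer_id = b.id

Result:
product    | customer
-----------+---------
Printer    | Aaron   
Keyboard   | Hank    
Cable      | Fiona   
Monitor    | NULL    
Router     | Fiona   
Headphones | Hank    
Phone      | Fiona   
Stapler    | Eve     
Notebook   | Eve     
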